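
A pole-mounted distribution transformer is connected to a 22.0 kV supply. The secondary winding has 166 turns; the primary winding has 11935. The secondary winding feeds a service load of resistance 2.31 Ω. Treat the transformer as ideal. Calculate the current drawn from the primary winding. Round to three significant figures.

I_p ≈ 1.84 A

V_s = V_p × N_s/N_p = 22000 × 166/11935 = 305.99 V.
I_s = V_s/R = 305.99/2.31 = 132.46 A.
For an ideal transformer I_p N_p = I_s N_s, so I_p = 132.46 × 166/11935 = 1.84 A.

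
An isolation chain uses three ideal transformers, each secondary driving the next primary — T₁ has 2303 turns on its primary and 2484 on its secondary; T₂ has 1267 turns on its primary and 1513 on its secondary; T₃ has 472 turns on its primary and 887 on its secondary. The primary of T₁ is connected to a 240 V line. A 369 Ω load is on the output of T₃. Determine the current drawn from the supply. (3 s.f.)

I_supply ≈ 3.81 A

After T₁: V = 240.00 × 2484/2303 = 258.86 V.
After T₂: V = 258.86 × 1513/1267 = 309.12 V.
After T₃: V = 309.12 × 887/472 = 580.92 V.
I_load = 580.92/369 = 1.5743 A, so P_out = 580.92 × 1.5743 = 914.53 W.
All ideal ⇒ P_in = P_out, so I_supply = 914.53/240 = 3.81 A.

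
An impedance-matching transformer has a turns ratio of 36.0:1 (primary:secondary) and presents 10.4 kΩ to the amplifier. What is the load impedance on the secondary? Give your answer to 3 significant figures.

Z_s = Z_p/(N_p/N_s)² = 10400/36.0² = 8.02 Ω.

Z_s ≈ 8.02 Ω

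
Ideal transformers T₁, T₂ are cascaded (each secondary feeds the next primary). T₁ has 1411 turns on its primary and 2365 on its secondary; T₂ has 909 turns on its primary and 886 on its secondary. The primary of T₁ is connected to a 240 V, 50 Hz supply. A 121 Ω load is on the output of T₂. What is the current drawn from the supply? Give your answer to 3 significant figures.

After T₁: V = 240.00 × 2365/1411 = 402.27 V.
After T₂: V = 402.27 × 886/909 = 392.09 V.
I_load = 392.09/121 = 3.2404 A, so P_out = 392.09 × 3.2404 = 1270.5 W.
All ideal ⇒ P_in = P_out, so I_supply = 1270.5/240 = 5.29 A.

I_supply ≈ 5.29 A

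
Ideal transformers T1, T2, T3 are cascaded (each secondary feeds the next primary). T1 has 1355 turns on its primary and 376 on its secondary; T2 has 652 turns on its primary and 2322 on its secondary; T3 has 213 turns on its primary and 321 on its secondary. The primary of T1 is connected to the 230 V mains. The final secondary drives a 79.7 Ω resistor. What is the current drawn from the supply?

After T1: V = 230.00 × 376/1355 = 63.823 V.
After T2: V = 63.823 × 2322/652 = 227.30 V.
After T3: V = 227.30 × 321/213 = 342.54 V.
I_load = 342.54/79.7 = 4.2979 A, so P_out = 342.54 × 4.2979 = 1472.2 W.
All ideal ⇒ P_in = P_out, so I_supply = 1472.2/230 = 6.40 A.

I_supply ≈ 6.40 A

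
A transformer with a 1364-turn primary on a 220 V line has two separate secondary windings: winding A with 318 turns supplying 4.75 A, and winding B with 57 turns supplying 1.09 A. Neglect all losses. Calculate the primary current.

I_p ≈ 1.15 A

V_A = 220 × 318/1364 = 51.290 V; V_B = 220 × 57/1364 = 9.1935 V.
P_out = V_A I_A + V_B I_B = 51.290×4.75 + 9.1935×1.09 = 243.63 + 10.021 = 253.65 W.
Ideal ⇒ P_in = P_out, so I_p = P_out/V_p = 253.65/220 = 1.15 A.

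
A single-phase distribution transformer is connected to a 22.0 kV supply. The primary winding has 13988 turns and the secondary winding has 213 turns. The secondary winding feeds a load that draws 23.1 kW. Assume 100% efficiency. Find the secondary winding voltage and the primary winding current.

V_s = V_p × N_s/N_p = 22000 × 213/13988 = 335.00 V.
I_s = P/V_s = 23100/335.00 = 68.955 A.
I_p = I_s × N_s/N_p = 68.955 × 213/13988 = 1.05 A.

V_s ≈ 335 V, I_p ≈ 1.05 A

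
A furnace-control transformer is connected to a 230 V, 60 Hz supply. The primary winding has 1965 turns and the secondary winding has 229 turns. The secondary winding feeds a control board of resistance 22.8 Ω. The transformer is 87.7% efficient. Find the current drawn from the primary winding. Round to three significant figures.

V_s = 230 × 229/1965 = 26.804 V.
I_s = V_s/R = 26.804/22.8 = 1.1756 A.
P_out = V_s I_s = 26.804 × 1.1756 = 31.511 W.
P_in = P_out/η = 31.511/0.877 = 35.931 W.
I_p = P_in/V_p = 35.931/230 = 0.156 A.

I_p ≈ 0.156 A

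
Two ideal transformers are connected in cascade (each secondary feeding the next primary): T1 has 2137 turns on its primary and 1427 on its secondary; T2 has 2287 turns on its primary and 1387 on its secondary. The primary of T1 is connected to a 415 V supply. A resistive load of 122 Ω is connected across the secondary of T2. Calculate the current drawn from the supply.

Secondary of T1: V = 415.00 × 1427/2137 = 277.12 V.
Secondary of T2: V = 277.12 × 1387/2287 = 168.07 V.
I_load = 168.07/122 = 1.3776 A, so P_out = 168.07 × 1.3776 = 231.52 W.
All ideal ⇒ P_in = P_out, so I_supply = 231.52/415 = 0.558 A.

I_supply ≈ 0.558 A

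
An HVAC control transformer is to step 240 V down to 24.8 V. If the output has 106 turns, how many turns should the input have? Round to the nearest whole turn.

N_in = 1026 turns

N_in/N_out = V_in/V_out, so N_in = 106 × 240/24.8 = 1025.8 ≈ 1026 turns.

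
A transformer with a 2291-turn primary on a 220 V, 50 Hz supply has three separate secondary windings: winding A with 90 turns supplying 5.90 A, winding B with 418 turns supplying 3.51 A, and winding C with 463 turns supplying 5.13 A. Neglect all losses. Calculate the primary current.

I_p ≈ 1.91 A

V_A = 220 × 90/2291 = 8.6425 V; V_B = 220 × 418/2291 = 40.140 V; V_C = 220 × 463/2291 = 44.461 V.
P_out = V_A I_A + V_B I_B + V_C I_C = 8.6425×5.90 + 40.140×3.51 + 44.461×5.13 = 50.991 + 140.89 + 228.08 = 419.97 W.
Ideal ⇒ P_in = P_out, so I_p = P_out/V_p = 419.97/220 = 1.91 A.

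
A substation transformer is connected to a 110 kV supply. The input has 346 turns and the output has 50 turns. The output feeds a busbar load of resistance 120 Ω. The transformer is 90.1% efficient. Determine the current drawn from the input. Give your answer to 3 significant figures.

I_in ≈ 21.2 A

V_out = 110000 × 50/346 = 15896 V.
I_out = V_out/R = 15896/120 = 132.47 A.
P_out = V_out I_out = 15896 × 132.47 = 2.1057×10^6 W.
P_in = P_out/η = 2.1057×10^6/0.901 = 2.3370×10^6 W.
I_in = P_in/V_in = 2.3370×10^6/110000 = 21.2 A.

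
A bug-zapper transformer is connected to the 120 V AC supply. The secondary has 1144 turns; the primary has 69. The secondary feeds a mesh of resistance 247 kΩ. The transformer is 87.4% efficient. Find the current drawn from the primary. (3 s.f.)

I_p ≈ 0.153 A

V_s = 120 × 1144/69 = 1989.6 V.
I_s = V_s/R = 1989.6/247000 = 0.0080549 A.
P_out = V_s I_s = 1989.6 × 0.0080549 = 16.026 W.
P_in = P_out/η = 16.026/0.874 = 18.336 W.
I_p = P_in/V_p = 18.336/120 = 0.153 A.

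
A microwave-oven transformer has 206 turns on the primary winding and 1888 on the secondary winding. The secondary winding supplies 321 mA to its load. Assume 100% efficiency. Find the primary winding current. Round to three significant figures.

I_p ≈ 2.94 A

For an ideal transformer I_p/I_s = N_s/N_p, so I_p = 0.321 × 1888/206 = 2.94 A.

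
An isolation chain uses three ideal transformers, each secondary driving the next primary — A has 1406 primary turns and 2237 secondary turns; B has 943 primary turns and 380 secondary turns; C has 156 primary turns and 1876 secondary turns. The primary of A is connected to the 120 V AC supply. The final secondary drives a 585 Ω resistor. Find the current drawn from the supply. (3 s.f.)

Secondary of A: V = 120.00 × 2237/1406 = 190.92 V.
Secondary of B: V = 190.92 × 380/943 = 76.937 V.
Secondary of C: V = 76.937 × 1876/156 = 925.21 V.
I_load = 925.21/585 = 1.5816 A, so P_out = 925.21 × 1.5816 = 1463.3 W.
All ideal ⇒ P_in = P_out, so I_supply = 1463.3/120 = 12.2 A.

I_supply ≈ 12.2 A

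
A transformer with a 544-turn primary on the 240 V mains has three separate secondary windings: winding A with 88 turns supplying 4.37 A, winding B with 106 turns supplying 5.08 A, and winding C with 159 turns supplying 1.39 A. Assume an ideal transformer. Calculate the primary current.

I_p ≈ 2.10 A

V_A = 240 × 88/544 = 38.824 V; V_B = 240 × 106/544 = 46.765 V; V_C = 240 × 159/544 = 70.147 V.
P_out = V_A I_A + V_B I_B + V_C I_C = 38.824×4.37 + 46.765×5.08 + 70.147×1.39 = 169.66 + 237.56 + 97.504 = 504.73 W.
Ideal ⇒ P_in = P_out, so I_p = P_out/V_p = 504.73/240 = 2.10 A.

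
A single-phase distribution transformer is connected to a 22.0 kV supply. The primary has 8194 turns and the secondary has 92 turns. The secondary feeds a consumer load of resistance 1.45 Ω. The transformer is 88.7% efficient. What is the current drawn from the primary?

I_p ≈ 2.16 A

V_s = 22000 × 92/8194 = 247.01 V.
I_s = V_s/R = 247.01/1.45 = 170.35 A.
P_out = V_s I_s = 247.01 × 170.35 = 42079 W.
P_in = P_out/η = 42079/0.887 = 47439 W.
I_p = P_in/V_p = 47439/22000 = 2.16 A.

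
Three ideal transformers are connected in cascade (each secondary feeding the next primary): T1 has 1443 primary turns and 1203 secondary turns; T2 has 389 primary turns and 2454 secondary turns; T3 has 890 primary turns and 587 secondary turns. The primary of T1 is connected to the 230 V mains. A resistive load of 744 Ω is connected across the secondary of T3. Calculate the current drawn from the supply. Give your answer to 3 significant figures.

I_supply ≈ 3.72 A

After T1: V = 230.00 × 1203/1443 = 191.75 V.
After T2: V = 191.75 × 2454/389 = 1209.6 V.
After T3: V = 1209.6 × 587/890 = 797.81 V.
I_load = 797.81/744 = 1.0723 A, so P_out = 797.81 × 1.0723 = 855.51 W.
All ideal ⇒ P_in = P_out, so I_supply = 855.51/230 = 3.72 A.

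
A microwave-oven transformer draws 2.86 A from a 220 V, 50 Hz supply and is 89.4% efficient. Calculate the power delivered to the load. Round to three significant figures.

P_in = V_p I_p = 220 × 2.86 = 629.20 W.
P_out = η P_in = 0.894 × 629.20 = 563 W.

P_out ≈ 563 W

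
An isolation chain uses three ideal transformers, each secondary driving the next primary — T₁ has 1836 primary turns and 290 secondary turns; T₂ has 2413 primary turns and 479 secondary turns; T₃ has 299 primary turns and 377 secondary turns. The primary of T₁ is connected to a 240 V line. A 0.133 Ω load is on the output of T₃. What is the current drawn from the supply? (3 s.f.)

I_supply ≈ 2.82 A

After T₁: V = 240.00 × 290/1836 = 37.908 V.
After T₂: V = 37.908 × 479/2413 = 7.5251 V.
After T₃: V = 7.5251 × 377/299 = 9.4882 V.
I_load = 9.4882/0.133 = 71.340 A, so P_out = 9.4882 × 71.340 = 676.89 W.
All ideal ⇒ P_in = P_out, so I_supply = 676.89/240 = 2.82 A.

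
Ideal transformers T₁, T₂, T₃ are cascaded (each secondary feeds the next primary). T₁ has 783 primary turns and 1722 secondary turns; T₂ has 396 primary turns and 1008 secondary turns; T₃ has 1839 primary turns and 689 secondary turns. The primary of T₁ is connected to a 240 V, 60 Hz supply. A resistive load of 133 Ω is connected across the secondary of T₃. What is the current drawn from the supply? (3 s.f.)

Secondary of T₁: V = 240.00 × 1722/783 = 527.82 V.
Secondary of T₂: V = 527.82 × 1008/396 = 1343.5 V.
Secondary of T₃: V = 1343.5 × 689/1839 = 503.37 V.
I_load = 503.37/133 = 3.7847 A, so P_out = 503.37 × 3.7847 = 1905.1 W.
All ideal ⇒ P_in = P_out, so I_supply = 1905.1/240 = 7.94 A.

I_supply ≈ 7.94 A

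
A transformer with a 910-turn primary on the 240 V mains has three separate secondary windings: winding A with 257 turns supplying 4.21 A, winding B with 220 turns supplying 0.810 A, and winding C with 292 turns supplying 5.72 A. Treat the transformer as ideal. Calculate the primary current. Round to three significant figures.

I_p ≈ 3.22 A

V_A = 240 × 257/910 = 67.780 V; V_B = 240 × 220/910 = 58.022 V; V_C = 240 × 292/910 = 77.011 V.
P_out = V_A I_A + V_B I_B + V_C I_C = 67.780×4.21 + 58.022×0.810 + 77.011×5.72 = 285.35 + 46.998 + 440.50 = 772.86 W.
Ideal ⇒ P_in = P_out, so I_p = P_out/V_p = 772.86/240 = 3.22 A.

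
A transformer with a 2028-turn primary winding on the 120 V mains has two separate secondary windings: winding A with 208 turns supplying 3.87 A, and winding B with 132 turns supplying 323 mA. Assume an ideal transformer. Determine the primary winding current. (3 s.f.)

V_A = 120 × 208/2028 = 12.308 V; V_B = 120 × 132/2028 = 7.8107 V.
P_out = V_A I_A + V_B I_B = 12.308×3.87 + 7.8107×0.323 = 47.631 + 2.5228 = 50.154 W.
Ideal ⇒ P_in = P_out, so I_p = P_out/V_p = 50.154/120 = 0.418 A.

I_p ≈ 0.418 A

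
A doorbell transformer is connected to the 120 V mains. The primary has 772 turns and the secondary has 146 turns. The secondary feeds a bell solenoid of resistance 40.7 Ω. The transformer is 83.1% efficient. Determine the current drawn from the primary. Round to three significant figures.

I_p ≈ 0.127 A

V_s = 120 × 146/772 = 22.694 V.
I_s = V_s/R = 22.694/40.7 = 0.55760 A.
P_out = V_s I_s = 22.694 × 0.55760 = 12.654 W.
P_in = P_out/η = 12.654/0.831 = 15.228 W.
I_p = P_in/V_p = 15.228/120 = 0.127 A.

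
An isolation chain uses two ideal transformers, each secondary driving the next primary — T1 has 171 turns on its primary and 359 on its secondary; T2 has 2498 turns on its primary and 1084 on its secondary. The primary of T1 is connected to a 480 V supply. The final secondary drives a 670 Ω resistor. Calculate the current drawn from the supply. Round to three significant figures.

I_supply ≈ 0.595 A

Secondary of T1: V = 480.00 × 359/171 = 1007.7 V.
Secondary of T2: V = 1007.7 × 1084/2498 = 437.30 V.
I_load = 437.30/670 = 0.65268 A, so P_out = 437.30 × 0.65268 = 285.42 W.
All ideal ⇒ P_in = P_out, so I_supply = 285.42/480 = 0.595 A.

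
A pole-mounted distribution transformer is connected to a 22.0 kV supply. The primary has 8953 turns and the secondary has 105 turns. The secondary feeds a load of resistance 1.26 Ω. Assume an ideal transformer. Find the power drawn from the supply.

P ≈ 52800 W

V_s = V_p × N_s/N_p = 22000 × 105/8953 = 258.01 V.
I_s = V_s/R = 258.01/1.26 = 204.77 A.
I_p = I_s × N_s/N_p = 204.77 × 105/8953 = 2.4016 A.
P = V_p I_p = 22000 × 2.4016 = 52800 W.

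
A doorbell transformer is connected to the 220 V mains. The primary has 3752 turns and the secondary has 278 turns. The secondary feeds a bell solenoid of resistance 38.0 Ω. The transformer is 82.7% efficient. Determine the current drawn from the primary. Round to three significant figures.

V_s = 220 × 278/3752 = 16.301 V.
I_s = V_s/R = 16.301/38.0 = 0.42896 A.
P_out = V_s I_s = 16.301 × 0.42896 = 6.9924 W.
P_in = P_out/η = 6.9924/0.827 = 8.4551 W.
I_p = P_in/V_p = 8.4551/220 = 0.0384 A.

I_p ≈ 0.0384 A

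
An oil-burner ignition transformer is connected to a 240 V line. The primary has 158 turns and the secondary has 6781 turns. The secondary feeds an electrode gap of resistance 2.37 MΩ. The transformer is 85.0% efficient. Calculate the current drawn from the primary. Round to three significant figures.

I_p ≈ 0.219 A

V_s = 240 × 6781/158 = 10300 V.
I_s = V_s/R = 10300/(2.37×10^6) = 0.0043461 A.
P_out = V_s I_s = 10300 × 0.0043461 = 44.766 W.
P_in = P_out/η = 44.766/0.850 = 52.666 W.
I_p = P_in/V_p = 52.666/240 = 0.219 A.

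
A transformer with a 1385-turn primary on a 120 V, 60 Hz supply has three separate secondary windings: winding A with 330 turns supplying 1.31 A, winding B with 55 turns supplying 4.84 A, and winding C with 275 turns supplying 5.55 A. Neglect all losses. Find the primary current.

I_p ≈ 1.61 A

V_A = 120 × 330/1385 = 28.592 V; V_B = 120 × 55/1385 = 4.7653 V; V_C = 120 × 275/1385 = 23.827 V.
P_out = V_A I_A + V_B I_B + V_C I_C = 28.592×1.31 + 4.7653×4.84 + 23.827×5.55 = 37.456 + 23.064 + 132.24 = 192.76 W.
Ideal ⇒ P_in = P_out, so I_p = P_out/V_p = 192.76/120 = 1.61 A.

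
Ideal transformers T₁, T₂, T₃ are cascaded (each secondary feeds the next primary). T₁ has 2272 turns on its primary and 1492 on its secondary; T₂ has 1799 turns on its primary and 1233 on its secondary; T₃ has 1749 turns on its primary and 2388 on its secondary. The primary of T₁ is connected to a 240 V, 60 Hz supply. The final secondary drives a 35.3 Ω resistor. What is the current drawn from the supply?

Secondary of T₁: V = 240.00 × 1492/2272 = 157.61 V.
Secondary of T₂: V = 157.61 × 1233/1799 = 108.02 V.
Secondary of T₃: V = 108.02 × 2388/1749 = 147.49 V.
I_load = 147.49/35.3 = 4.1780 A, so P_out = 147.49 × 4.1780 = 616.20 W.
All ideal ⇒ P_in = P_out, so I_supply = 616.20/240 = 2.57 A.

I_supply ≈ 2.57 A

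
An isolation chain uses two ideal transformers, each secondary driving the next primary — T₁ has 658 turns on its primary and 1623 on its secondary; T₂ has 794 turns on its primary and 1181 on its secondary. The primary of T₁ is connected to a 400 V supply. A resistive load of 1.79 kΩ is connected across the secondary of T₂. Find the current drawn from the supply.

I_supply ≈ 3.01 A

After T₁: V = 400.00 × 1623/658 = 986.63 V.
After T₂: V = 986.63 × 1181/794 = 1467.5 V.
I_load = 1467.5/1790 = 0.81984 A, so P_out = 1467.5 × 0.81984 = 1203.1 W.
All ideal ⇒ P_in = P_out, so I_supply = 1203.1/400 = 3.01 A.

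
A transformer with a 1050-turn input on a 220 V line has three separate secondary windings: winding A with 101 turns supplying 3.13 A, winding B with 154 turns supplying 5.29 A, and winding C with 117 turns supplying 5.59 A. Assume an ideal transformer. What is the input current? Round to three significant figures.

V_A = 220 × 101/1050 = 21.162 V; V_B = 220 × 154/1050 = 32.267 V; V_C = 220 × 117/1050 = 24.514 V.
P_out = V_A I_A + V_B I_B + V_C I_C = 21.162×3.13 + 32.267×5.29 + 24.514×5.59 = 66.237 + 170.69 + 137.03 = 373.96 W.
Ideal ⇒ P_in = P_out, so I_in = P_out/V_in = 373.96/220 = 1.70 A.

I_in ≈ 1.70 A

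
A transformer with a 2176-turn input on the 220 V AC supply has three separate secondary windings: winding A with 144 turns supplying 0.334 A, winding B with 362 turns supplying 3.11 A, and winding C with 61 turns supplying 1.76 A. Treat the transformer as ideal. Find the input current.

I_in ≈ 0.589 A

V_A = 220 × 144/2176 = 14.559 V; V_B = 220 × 362/2176 = 36.599 V; V_C = 220 × 61/2176 = 6.1673 V.
P_out = V_A I_A + V_B I_B + V_C I_C = 14.559×0.334 + 36.599×3.11 + 6.1673×1.76 = 4.8626 + 113.82 + 10.854 = 129.54 W.
Ideal ⇒ P_in = P_out, so I_in = P_out/V_in = 129.54/220 = 0.589 A.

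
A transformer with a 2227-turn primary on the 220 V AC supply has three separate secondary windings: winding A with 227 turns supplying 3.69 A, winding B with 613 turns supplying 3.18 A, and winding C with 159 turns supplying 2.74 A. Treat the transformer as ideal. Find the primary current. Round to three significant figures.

I_p ≈ 1.45 A

V_A = 220 × 227/2227 = 22.425 V; V_B = 220 × 613/2227 = 60.557 V; V_C = 220 × 159/2227 = 15.707 V.
P_out = V_A I_A + V_B I_B + V_C I_C = 22.425×3.69 + 60.557×3.18 + 15.707×2.74 = 82.747 + 192.57 + 43.038 = 318.36 W.
Ideal ⇒ P_in = P_out, so I_p = P_out/V_p = 318.36/220 = 1.45 A.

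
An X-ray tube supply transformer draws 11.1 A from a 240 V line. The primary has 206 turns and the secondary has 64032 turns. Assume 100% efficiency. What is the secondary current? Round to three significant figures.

I_s/I_p = N_p/N_s, so I_s = 11.1 × 206/64032 = 0.0357 A.

I_s ≈ 0.0357 A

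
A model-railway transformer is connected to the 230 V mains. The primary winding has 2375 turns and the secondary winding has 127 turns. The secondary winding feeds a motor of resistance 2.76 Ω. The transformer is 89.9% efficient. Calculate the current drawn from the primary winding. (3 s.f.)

V_s = 230 × 127/2375 = 12.299 V.
I_s = V_s/R = 12.299/2.76 = 4.4561 A.
P_out = V_s I_s = 12.299 × 4.4561 = 54.806 W.
P_in = P_out/η = 54.806/0.899 = 60.963 W.
I_p = P_in/V_p = 60.963/230 = 0.265 A.

I_p ≈ 0.265 A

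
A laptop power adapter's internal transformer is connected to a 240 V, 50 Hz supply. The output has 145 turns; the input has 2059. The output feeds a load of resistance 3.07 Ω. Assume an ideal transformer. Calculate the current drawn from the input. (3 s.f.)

I_in ≈ 0.388 A

V_out = V_in × N_out/N_in = 240 × 145/2059 = 16.901 V.
I_out = V_out/R = 16.901/3.07 = 5.5053 A.
For an ideal transformer I_in N_in = I_out N_out, so I_in = 5.5053 × 145/2059 = 0.388 A.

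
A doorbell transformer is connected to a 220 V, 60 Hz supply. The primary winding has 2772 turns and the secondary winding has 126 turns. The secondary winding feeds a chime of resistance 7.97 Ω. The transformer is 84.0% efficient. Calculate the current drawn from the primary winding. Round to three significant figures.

I_p ≈ 0.0679 A

V_s = 220 × 126/2772 = 10.000 V.
I_s = V_s/R = 10.000/7.97 = 1.2547 A.
P_out = V_s I_s = 10.000 × 1.2547 = 12.547 W.
P_in = P_out/η = 12.547/0.840 = 14.937 W.
I_p = P_in/V_p = 14.937/220 = 0.0679 A.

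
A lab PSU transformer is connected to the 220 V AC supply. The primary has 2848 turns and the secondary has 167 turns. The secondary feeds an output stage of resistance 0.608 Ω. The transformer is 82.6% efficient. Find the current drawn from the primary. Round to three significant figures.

V_s = 220 × 167/2848 = 12.900 V.
I_s = V_s/R = 12.900/0.608 = 21.218 A.
P_out = V_s I_s = 12.900 × 21.218 = 273.71 W.
P_in = P_out/η = 273.71/0.826 = 331.37 W.
I_p = P_in/V_p = 331.37/220 = 1.51 A.

I_p ≈ 1.51 A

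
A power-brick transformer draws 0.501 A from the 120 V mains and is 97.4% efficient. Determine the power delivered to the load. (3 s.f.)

P_out ≈ 58.6 W

P_in = V_p I_p = 120 × 0.501 = 60.120 W.
P_out = η P_in = 0.974 × 60.120 = 58.6 W.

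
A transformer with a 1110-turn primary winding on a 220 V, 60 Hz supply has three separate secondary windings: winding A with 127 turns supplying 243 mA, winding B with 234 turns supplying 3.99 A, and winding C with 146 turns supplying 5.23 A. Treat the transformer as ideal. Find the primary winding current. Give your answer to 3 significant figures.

V_A = 220 × 127/1110 = 25.171 V; V_B = 220 × 234/1110 = 46.378 V; V_C = 220 × 146/1110 = 28.937 V.
P_out = V_A I_A + V_B I_B + V_C I_C = 25.171×0.243 + 46.378×3.99 + 28.937×5.23 = 6.1166 + 185.05 + 151.34 = 342.51 W.
Ideal ⇒ P_in = P_out, so I_p = P_out/V_p = 342.51/220 = 1.56 A.

I_p ≈ 1.56 A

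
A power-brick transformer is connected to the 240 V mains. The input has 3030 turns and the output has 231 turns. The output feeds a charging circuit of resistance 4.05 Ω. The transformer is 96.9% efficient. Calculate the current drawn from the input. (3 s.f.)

V_out = 240 × 231/3030 = 18.297 V.
I_out = V_out/R = 18.297/4.05 = 4.5178 A.
P_out = V_out I_out = 18.297 × 4.5178 = 82.662 W.
P_in = P_out/η = 82.662/0.969 = 85.307 W.
I_in = P_in/V_in = 85.307/240 = 0.355 A.

I_in ≈ 0.355 A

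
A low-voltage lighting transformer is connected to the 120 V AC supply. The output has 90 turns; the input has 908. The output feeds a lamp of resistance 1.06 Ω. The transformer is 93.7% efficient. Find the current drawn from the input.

V_out = 120 × 90/908 = 11.894 V.
I_out = V_out/R = 11.894/1.06 = 11.221 A.
P_out = V_out I_out = 11.894 × 11.221 = 133.47 W.
P_in = P_out/η = 133.47/0.937 = 142.44 W.
I_in = P_in/V_in = 142.44/120 = 1.19 A.

I_in ≈ 1.19 A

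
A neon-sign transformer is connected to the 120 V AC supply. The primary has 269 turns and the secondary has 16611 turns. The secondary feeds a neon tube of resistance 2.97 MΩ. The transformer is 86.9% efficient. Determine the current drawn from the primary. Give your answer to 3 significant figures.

I_p ≈ 0.177 A

V_s = 120 × 16611/269 = 7410.1 V.
I_s = V_s/R = 7410.1/(2.97×10^6) = 0.0024950 A.
P_out = V_s I_s = 7410.1 × 0.0024950 = 18.488 W.
P_in = P_out/η = 18.488/0.869 = 21.275 W.
I_p = P_in/V_p = 21.275/120 = 0.177 A.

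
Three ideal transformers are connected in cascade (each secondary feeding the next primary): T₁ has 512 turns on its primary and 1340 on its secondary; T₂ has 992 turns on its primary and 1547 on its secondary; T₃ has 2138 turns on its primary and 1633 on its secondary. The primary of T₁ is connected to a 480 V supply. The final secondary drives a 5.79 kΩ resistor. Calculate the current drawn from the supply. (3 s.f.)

I_supply ≈ 0.806 A

Secondary of T₁: V = 480.00 × 1340/512 = 1256.2 V.
Secondary of T₂: V = 1256.2 × 1547/992 = 1959.1 V.
Secondary of T₃: V = 1959.1 × 1633/2138 = 1496.4 V.
I_load = 1496.4/5790 = 0.25844 A, so P_out = 1496.4 × 0.25844 = 386.71 W.
All ideal ⇒ P_in = P_out, so I_supply = 386.71/480 = 0.806 A.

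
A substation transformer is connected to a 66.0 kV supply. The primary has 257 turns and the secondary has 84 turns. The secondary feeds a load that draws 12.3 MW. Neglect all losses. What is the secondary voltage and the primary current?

V_s = V_p × N_s/N_p = 66000 × 84/257 = 21572 V.
I_s = P/V_s = 1.23×10^7/21572 = 570.18 A.
I_p = I_s × N_s/N_p = 570.18 × 84/257 = 186 A.

V_s ≈ 21600 V, I_p ≈ 186 A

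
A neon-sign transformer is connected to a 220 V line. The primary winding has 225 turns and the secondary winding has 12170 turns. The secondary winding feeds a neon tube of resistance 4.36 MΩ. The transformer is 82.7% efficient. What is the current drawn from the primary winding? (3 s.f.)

V_s = 220 × 12170/225 = 11900 V.
I_s = V_s/R = 11900/(4.36×10^6) = 0.0027293 A.
P_out = V_s I_s = 11900 × 0.0027293 = 32.477 W.
P_in = P_out/η = 32.477/0.827 = 39.271 W.
I_p = P_in/V_p = 39.271/220 = 0.179 A.

I_p ≈ 0.179 A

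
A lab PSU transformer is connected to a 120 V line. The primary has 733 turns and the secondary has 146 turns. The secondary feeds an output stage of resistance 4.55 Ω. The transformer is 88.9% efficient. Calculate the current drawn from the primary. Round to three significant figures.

V_s = 120 × 146/733 = 23.902 V.
I_s = V_s/R = 23.902/4.55 = 5.2531 A.
P_out = V_s I_s = 23.902 × 5.2531 = 125.56 W.
P_in = P_out/η = 125.56/0.889 = 141.24 W.
I_p = P_in/V_p = 141.24/120 = 1.18 A.

I_p ≈ 1.18 A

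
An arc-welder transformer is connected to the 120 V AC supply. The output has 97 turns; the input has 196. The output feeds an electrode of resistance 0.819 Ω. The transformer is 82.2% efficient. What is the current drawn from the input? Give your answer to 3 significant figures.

V_out = 120 × 97/196 = 59.388 V.
I_out = V_out/R = 59.388/0.819 = 72.513 A.
P_out = V_out I_out = 59.388 × 72.513 = 4306.4 W.
P_in = P_out/η = 4306.4/0.822 = 5238.9 W.
I_in = P_in/V_in = 5238.9/120 = 43.7 A.

I_in ≈ 43.7 A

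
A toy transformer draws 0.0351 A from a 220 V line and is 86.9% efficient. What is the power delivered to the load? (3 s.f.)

P_out ≈ 6.71 W

P_in = V_p I_p = 220 × 0.0351 = 7.7220 W.
P_out = η P_in = 0.869 × 7.7220 = 6.71 W.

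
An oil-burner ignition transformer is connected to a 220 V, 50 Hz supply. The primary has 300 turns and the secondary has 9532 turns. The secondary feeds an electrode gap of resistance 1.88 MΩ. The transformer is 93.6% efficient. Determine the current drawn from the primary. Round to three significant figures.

I_p ≈ 0.126 A

V_s = 220 × 9532/300 = 6990.1 V.
I_s = V_s/R = 6990.1/(1.88×10^6) = 0.0037182 A.
P_out = V_s I_s = 6990.1 × 0.0037182 = 25.990 W.
P_in = P_out/η = 25.990/0.936 = 27.768 W.
I_p = P_in/V_p = 27.768/220 = 0.126 A.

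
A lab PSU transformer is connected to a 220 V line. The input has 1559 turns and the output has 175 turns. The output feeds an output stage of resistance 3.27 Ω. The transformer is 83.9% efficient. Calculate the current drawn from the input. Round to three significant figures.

V_out = 220 × 175/1559 = 24.695 V.
I_out = V_out/R = 24.695/3.27 = 7.5521 A.
P_out = V_out I_out = 24.695 × 7.5521 = 186.50 W.
P_in = P_out/η = 186.50/0.839 = 222.29 W.
I_in = P_in/V_in = 222.29/220 = 1.01 A.

I_in ≈ 1.01 A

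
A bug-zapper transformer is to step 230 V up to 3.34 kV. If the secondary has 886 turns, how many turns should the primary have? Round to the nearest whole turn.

N_p/N_s = V_p/V_s, so N_p = 886 × 230/3340 = 61.0 ≈ 61 turns.

N_p = 61 turns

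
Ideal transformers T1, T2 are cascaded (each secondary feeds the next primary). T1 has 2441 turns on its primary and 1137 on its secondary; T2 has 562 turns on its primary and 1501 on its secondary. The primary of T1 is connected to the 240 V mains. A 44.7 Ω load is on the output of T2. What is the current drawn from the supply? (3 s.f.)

I_supply ≈ 8.31 A

Secondary of T1: V = 240.00 × 1137/2441 = 111.79 V.
Secondary of T2: V = 111.79 × 1501/562 = 298.57 V.
I_load = 298.57/44.7 = 6.6795 A, so P_out = 298.57 × 6.6795 = 1994.3 W.
All ideal ⇒ P_in = P_out, so I_supply = 1994.3/240 = 8.31 A.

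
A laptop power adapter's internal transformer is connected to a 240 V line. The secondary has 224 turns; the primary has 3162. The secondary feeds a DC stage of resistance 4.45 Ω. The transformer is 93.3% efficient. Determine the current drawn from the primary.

I_p ≈ 0.290 A

V_s = 240 × 224/3162 = 17.002 V.
I_s = V_s/R = 17.002/4.45 = 3.8207 A.
P_out = V_s I_s = 17.002 × 3.8207 = 64.958 W.
P_in = P_out/η = 64.958/0.933 = 69.623 W.
I_p = P_in/V_p = 69.623/240 = 0.290 A.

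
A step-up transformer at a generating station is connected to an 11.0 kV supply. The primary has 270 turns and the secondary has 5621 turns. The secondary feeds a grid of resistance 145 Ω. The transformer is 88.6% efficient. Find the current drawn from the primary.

I_p ≈ 37100 A

V_s = 11000 × 5621/270 = 229000 V.
I_s = V_s/R = 229000/145 = 1579.3 A.
P_out = V_s I_s = 229000 × 1579.3 = 3.6167×10^8 W.
P_in = P_out/η = 3.6167×10^8/0.886 = 4.0821×10^8 W.
I_p = P_in/V_p = 4.0821×10^8/11000 = 37100 A.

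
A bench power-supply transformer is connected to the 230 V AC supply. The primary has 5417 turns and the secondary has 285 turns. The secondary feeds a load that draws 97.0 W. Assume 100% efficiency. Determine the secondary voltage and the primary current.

V_s ≈ 12.1 V, I_p ≈ 0.422 A

V_s = V_p × N_s/N_p = 230 × 285/5417 = 12.101 V.
I_s = P/V_s = 97.0/12.101 = 8.0160 A.
I_p = I_s × N_s/N_p = 8.0160 × 285/5417 = 0.422 A.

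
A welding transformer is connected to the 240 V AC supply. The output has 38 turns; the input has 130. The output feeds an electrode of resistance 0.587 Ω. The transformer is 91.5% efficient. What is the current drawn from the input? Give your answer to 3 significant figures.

I_in ≈ 38.2 A

V_out = 240 × 38/130 = 70.154 V.
I_out = V_out/R = 70.154/0.587 = 119.51 A.
P_out = V_out I_out = 70.154 × 119.51 = 8384.3 W.
P_in = P_out/η = 8384.3/0.915 = 9163.1 W.
I_in = P_in/V_in = 9163.1/240 = 38.2 A.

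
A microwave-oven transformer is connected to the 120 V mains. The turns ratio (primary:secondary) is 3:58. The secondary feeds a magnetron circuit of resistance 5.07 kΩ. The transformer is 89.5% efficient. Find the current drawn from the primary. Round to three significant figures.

V_s = 120 × 58/3 = 2320.0 V.
I_s = V_s/R = 2320.0/5070 = 0.45759 A.
P_out = V_s I_s = 2320.0 × 0.45759 = 1061.6 W.
P_in = P_out/η = 1061.6/0.895 = 1186.2 W.
I_p = P_in/V_p = 1186.2/120 = 9.88 A.

I_p ≈ 9.88 A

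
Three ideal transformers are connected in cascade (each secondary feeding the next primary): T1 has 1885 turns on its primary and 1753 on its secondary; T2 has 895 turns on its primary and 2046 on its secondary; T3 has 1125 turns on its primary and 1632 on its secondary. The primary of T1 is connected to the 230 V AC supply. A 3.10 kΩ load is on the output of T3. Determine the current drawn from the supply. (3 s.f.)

After T1: V = 230.00 × 1753/1885 = 213.89 V.
After T2: V = 213.89 × 2046/895 = 488.97 V.
After T3: V = 488.97 × 1632/1125 = 709.33 V.
I_load = 709.33/3100 = 0.22882 A, so P_out = 709.33 × 0.22882 = 162.31 W.
All ideal ⇒ P_in = P_out, so I_supply = 162.31/230 = 0.706 A.

I_supply ≈ 0.706 A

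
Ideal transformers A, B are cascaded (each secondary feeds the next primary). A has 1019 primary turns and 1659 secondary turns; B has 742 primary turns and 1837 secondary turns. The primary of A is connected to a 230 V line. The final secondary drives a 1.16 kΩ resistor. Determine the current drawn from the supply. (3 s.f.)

After A: V = 230.00 × 1659/1019 = 374.46 V.
After B: V = 374.46 × 1837/742 = 927.05 V.
I_load = 927.05/1160 = 0.79918 A, so P_out = 927.05 × 0.79918 = 740.89 W.
All ideal ⇒ P_in = P_out, so I_supply = 740.89/230 = 3.22 A.

I_supply ≈ 3.22 A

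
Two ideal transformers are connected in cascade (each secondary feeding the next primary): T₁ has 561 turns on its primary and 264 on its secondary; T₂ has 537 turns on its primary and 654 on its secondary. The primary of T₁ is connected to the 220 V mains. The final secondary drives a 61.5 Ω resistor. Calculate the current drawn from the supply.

I_supply ≈ 1.17 A

Secondary of T₁: V = 220.00 × 264/561 = 103.53 V.
Secondary of T₂: V = 103.53 × 654/537 = 126.09 V.
I_load = 126.09/61.5 = 2.0502 A, so P_out = 126.09 × 2.0502 = 258.50 W.
All ideal ⇒ P_in = P_out, so I_supply = 258.50/220 = 1.17 A.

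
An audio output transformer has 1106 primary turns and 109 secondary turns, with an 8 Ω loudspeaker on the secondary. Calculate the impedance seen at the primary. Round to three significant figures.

Z_p = (N_p/N_s)² × Z_s = (1106/109)² × 8 = 824 Ω.

Z_p ≈ 824 Ω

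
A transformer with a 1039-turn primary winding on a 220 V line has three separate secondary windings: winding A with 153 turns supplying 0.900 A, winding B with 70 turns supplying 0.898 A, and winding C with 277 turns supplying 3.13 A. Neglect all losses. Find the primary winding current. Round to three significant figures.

V_A = 220 × 153/1039 = 32.397 V; V_B = 220 × 70/1039 = 14.822 V; V_C = 220 × 277/1039 = 58.653 V.
P_out = V_A I_A + V_B I_B + V_C I_C = 32.397×0.900 + 14.822×0.898 + 58.653×3.13 = 29.157 + 13.310 + 183.58 = 226.05 W.
Ideal ⇒ P_in = P_out, so I_p = P_out/V_p = 226.05/220 = 1.03 A.

I_p ≈ 1.03 A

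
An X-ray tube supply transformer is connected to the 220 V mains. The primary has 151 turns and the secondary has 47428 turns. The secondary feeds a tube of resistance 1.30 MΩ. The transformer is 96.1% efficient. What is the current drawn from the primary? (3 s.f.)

I_p ≈ 17.4 A

V_s = 220 × 47428/151 = 69100 V.
I_s = V_s/R = 69100/(1.30×10^6) = 0.053154 A.
P_out = V_s I_s = 69100 × 0.053154 = 3673.0 W.
P_in = P_out/η = 3673.0/0.961 = 3822.0 W.
I_p = P_in/V_p = 3822.0/220 = 17.4 A.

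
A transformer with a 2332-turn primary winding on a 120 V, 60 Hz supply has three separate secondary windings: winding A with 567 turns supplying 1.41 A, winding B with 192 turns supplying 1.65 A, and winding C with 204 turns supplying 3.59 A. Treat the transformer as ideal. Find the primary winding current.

V_A = 120 × 567/2332 = 29.177 V; V_B = 120 × 192/2332 = 9.8799 V; V_C = 120 × 204/2332 = 10.497 V.
P_out = V_A I_A + V_B I_B + V_C I_C = 29.177×1.41 + 9.8799×1.65 + 10.497×3.59 = 41.139 + 16.302 + 37.686 = 95.127 W.
Ideal ⇒ P_in = P_out, so I_p = P_out/V_p = 95.127/120 = 0.793 A.

I_p ≈ 0.793 A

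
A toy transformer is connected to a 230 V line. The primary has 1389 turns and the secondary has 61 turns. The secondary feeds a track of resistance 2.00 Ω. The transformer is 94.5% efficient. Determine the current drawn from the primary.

V_s = 230 × 61/1389 = 10.101 V.
I_s = V_s/R = 10.101/2.00 = 5.0504 A.
P_out = V_s I_s = 10.101 × 5.0504 = 51.013 W.
P_in = P_out/η = 51.013/0.945 = 53.982 W.
I_p = P_in/V_p = 53.982/230 = 0.235 A.

I_p ≈ 0.235 A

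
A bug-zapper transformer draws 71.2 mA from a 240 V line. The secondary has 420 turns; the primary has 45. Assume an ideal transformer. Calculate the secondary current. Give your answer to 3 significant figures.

I_s/I_p = N_p/N_s, so I_s = 0.0712 × 45/420 = 0.00763 A.

I_s ≈ 0.00763 A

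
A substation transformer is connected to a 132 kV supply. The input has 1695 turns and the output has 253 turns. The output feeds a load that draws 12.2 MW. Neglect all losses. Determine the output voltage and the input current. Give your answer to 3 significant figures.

V_out = V_in × N_out/N_in = 132000 × 253/1695 = 19703 V.
I_out = P/V_out = 1.22×10^7/19703 = 619.21 A.
I_in = I_out × N_out/N_in = 619.21 × 253/1695 = 92.4 A.

V_out ≈ 19700 V, I_in ≈ 92.4 A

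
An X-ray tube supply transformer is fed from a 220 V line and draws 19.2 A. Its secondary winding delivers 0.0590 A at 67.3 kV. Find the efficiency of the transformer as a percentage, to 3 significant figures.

P_in = 220 × 19.2 = 4224.00 W.
P_out = 67300 × 0.0590 = 3970.70 W.
η = P_out/P_in = 3970.70/4224.00 = 0.940.

η ≈ 94.0%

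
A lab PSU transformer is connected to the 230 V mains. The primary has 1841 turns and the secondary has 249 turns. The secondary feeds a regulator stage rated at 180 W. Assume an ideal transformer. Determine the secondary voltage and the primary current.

V_s = V_p × N_s/N_p = 230 × 249/1841 = 31.108 V.
I_s = P/V_s = 180/31.108 = 5.7863 A.
I_p = I_s × N_s/N_p = 5.7863 × 249/1841 = 0.783 A.

V_s ≈ 31.1 V, I_p ≈ 0.783 A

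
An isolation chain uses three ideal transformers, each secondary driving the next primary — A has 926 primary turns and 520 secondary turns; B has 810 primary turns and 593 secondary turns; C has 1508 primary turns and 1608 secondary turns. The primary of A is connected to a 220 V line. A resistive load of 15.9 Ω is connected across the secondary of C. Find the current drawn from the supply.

After A: V = 220.00 × 520/926 = 123.54 V.
After B: V = 123.54 × 593/810 = 90.445 V.
After C: V = 90.445 × 1608/1508 = 96.443 V.
I_load = 96.443/15.9 = 6.0656 A, so P_out = 96.443 × 6.0656 = 584.98 W.
All ideal ⇒ P_in = P_out, so I_supply = 584.98/220 = 2.66 A.

I_supply ≈ 2.66 A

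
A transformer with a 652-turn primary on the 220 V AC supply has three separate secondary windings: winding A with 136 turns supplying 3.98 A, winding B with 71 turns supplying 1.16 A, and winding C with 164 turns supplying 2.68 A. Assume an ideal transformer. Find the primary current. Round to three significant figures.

I_p ≈ 1.63 A

V_A = 220 × 136/652 = 45.890 V; V_B = 220 × 71/652 = 23.957 V; V_C = 220 × 164/652 = 55.337 V.
P_out = V_A I_A + V_B I_B + V_C I_C = 45.890×3.98 + 23.957×1.16 + 55.337×2.68 = 182.64 + 27.790 + 148.30 = 358.73 W.
Ideal ⇒ P_in = P_out, so I_p = P_out/V_p = 358.73/220 = 1.63 A.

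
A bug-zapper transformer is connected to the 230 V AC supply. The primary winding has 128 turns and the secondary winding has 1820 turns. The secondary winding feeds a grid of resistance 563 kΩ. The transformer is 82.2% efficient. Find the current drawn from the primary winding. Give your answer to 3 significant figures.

I_p ≈ 0.100 A

V_s = 230 × 1820/128 = 3270.3 V.
I_s = V_s/R = 3270.3/563000 = 0.0058087 A.
P_out = V_s I_s = 3270.3 × 0.0058087 = 18.996 W.
P_in = P_out/η = 18.996/0.822 = 23.110 W.
I_p = P_in/V_p = 23.110/230 = 0.100 A.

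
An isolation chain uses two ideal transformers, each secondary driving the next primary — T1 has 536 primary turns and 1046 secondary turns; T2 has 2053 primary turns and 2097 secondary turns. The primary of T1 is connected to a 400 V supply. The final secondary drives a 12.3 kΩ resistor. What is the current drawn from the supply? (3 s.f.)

I_supply ≈ 0.129 A

After T1: V = 400.00 × 1046/536 = 780.60 V.
After T2: V = 780.60 × 2097/2053 = 797.33 V.
I_load = 797.33/12300 = 0.064823 A, so P_out = 797.33 × 0.064823 = 51.685 W.
All ideal ⇒ P_in = P_out, so I_supply = 51.685/400 = 0.129 A.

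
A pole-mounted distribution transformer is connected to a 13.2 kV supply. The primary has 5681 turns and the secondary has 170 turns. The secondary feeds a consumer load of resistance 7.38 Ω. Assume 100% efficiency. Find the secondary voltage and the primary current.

V_s = V_p × N_s/N_p = 13200 × 170/5681 = 395.00 V.
I_s = V_s/R = 395.00/7.38 = 53.523 A.
I_p = I_s × N_s/N_p = 53.523 × 170/5681 = 1.60 A.

V_s ≈ 395 V, I_p ≈ 1.60 A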